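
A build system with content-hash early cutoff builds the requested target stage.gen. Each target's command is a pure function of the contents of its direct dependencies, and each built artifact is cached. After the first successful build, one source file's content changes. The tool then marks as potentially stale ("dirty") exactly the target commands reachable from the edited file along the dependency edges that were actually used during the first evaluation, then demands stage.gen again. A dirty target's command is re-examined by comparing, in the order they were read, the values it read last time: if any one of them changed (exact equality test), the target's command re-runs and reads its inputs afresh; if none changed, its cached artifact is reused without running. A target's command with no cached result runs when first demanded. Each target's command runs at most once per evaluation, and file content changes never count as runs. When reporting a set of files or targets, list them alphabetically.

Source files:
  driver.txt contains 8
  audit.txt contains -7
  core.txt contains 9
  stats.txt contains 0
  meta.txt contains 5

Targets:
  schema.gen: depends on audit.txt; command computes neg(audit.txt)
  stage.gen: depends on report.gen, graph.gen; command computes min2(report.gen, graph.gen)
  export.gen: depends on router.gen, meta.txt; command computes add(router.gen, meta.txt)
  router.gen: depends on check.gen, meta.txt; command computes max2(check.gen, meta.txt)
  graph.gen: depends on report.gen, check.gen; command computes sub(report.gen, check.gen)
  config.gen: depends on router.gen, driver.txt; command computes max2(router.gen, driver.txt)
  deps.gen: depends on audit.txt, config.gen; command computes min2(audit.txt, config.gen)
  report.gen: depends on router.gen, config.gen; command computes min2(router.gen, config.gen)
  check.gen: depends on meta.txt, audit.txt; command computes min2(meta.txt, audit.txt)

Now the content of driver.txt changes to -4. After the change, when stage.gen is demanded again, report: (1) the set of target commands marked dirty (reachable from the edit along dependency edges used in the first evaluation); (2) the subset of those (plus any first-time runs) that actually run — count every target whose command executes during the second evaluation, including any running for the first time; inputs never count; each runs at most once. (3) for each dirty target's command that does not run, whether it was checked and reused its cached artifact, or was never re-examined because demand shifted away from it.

First evaluation (everything demanded from the output):
  check.gen = min2(5, -7) = -7
  router.gen = max2(-7, 5) = 5
  config.gen = max2(5, 8) = 8
  report.gen = min2(5, 8) = 5
  graph.gen = sub(5, -7) = 12
  stage.gen = min2(5, 12) = 5

Propagation after the edit:
  config.gen: runs — driver.txt 8->-4; result 5.
  report.gen: runs — config.gen 8->5; result 5 (same value as before).
  graph.gen: checked — values it read are unchanged (report.gen unchanged, check.gen unchanged); reused cached 12 without running.
  stage.gen: checked — values it read are unchanged (report.gen unchanged, graph.gen unchanged); reused cached 5 without running.

Key observation: the change is absorbed at report.gen — it re-runs but produces the same value, and the output's value is unchanged.

Marked dirty: config.gen, graph.gen, report.gen, stage.gen.
Target commands that run: config.gen, report.gen — 2 in total.
Checked but reused from cache: graph.gen, stage.gen.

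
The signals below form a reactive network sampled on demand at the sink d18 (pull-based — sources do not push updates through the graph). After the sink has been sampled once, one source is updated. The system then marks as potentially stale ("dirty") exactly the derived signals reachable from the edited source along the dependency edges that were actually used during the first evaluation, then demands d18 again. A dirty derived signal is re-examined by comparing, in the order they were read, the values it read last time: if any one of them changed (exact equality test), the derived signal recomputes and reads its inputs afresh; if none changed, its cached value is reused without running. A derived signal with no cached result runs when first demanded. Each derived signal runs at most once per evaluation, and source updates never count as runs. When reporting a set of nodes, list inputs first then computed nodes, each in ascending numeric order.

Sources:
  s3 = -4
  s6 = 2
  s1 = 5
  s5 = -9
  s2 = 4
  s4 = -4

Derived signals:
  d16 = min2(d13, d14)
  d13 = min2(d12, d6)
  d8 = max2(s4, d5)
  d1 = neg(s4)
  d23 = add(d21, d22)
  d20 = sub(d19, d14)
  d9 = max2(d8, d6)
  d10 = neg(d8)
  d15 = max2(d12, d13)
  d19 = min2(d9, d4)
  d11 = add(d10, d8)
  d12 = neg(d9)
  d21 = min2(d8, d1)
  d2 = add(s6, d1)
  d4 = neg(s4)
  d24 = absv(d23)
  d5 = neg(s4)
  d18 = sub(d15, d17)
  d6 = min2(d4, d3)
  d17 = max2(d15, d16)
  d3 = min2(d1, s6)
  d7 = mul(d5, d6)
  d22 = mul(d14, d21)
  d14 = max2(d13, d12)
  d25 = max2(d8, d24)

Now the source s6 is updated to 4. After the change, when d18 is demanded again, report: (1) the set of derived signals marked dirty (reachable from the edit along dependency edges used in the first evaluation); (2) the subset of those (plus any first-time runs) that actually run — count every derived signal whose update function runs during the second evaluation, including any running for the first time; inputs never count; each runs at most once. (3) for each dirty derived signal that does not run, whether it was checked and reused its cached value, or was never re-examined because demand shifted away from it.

Initial pass — values computed on the first demand:
  d1 = neg(-4) = 4
  d3 = min2(4, 2) = 2
  d4 = neg(-4) = 4
  d5 = neg(-4) = 4
  d6 = min2(4, 2) = 2
  d8 = max2(-4, 4) = 4
  d9 = max2(4, 2) = 4
  d12 = neg(4) = -4
  d13 = min2(-4, 2) = -4
  d14 = max2(-4, -4) = -4
  d15 = max2(-4, -4) = -4
  d16 = min2(-4, -4) = -4
  d17 = max2(-4, -4) = -4
  d18 = sub(-4, -4) = 0

Second demand — change propagation:
  d3: re-runs because s6 2->4; new result 4.
  d6: re-runs because d3 2->4; new result 4.
  d9: re-runs because d6 2->4; new result 4 (unchanged).
  d12: re-examined; everything it read last time is the same (d9 unchanged) — cache -4 kept, no run.
  d13: re-runs because d6 2->4; new result -4 (unchanged).
  d14: re-examined; everything it read last time is the same (d13 unchanged, d12 unchanged) — cache -4 kept, no run.
  d15: re-examined; everything it read last time is the same (d12 unchanged, d13 unchanged) — cache -4 kept, no run.
  d16: re-examined; everything it read last time is the same (d13 unchanged, d14 unchanged) — cache -4 kept, no run.
  d17: re-examined; everything it read last time is the same (d15 unchanged, d16 unchanged) — cache -4 kept, no run.
  d18: re-examined; everything it read last time is the same (d15 unchanged, d17 unchanged) — cache 0 kept, no run.

The important point: at d12 every value read last time is unchanged, so the dirty flag clears without a run.

Dirty set: d3, d6, d9, d12, d13, d14, d15, d16, d17, d18.
Run set: d3, d6, d9, d13 (4 run).
Re-examined without running (cache reused): d12, d14, d15, d16, d17, d18.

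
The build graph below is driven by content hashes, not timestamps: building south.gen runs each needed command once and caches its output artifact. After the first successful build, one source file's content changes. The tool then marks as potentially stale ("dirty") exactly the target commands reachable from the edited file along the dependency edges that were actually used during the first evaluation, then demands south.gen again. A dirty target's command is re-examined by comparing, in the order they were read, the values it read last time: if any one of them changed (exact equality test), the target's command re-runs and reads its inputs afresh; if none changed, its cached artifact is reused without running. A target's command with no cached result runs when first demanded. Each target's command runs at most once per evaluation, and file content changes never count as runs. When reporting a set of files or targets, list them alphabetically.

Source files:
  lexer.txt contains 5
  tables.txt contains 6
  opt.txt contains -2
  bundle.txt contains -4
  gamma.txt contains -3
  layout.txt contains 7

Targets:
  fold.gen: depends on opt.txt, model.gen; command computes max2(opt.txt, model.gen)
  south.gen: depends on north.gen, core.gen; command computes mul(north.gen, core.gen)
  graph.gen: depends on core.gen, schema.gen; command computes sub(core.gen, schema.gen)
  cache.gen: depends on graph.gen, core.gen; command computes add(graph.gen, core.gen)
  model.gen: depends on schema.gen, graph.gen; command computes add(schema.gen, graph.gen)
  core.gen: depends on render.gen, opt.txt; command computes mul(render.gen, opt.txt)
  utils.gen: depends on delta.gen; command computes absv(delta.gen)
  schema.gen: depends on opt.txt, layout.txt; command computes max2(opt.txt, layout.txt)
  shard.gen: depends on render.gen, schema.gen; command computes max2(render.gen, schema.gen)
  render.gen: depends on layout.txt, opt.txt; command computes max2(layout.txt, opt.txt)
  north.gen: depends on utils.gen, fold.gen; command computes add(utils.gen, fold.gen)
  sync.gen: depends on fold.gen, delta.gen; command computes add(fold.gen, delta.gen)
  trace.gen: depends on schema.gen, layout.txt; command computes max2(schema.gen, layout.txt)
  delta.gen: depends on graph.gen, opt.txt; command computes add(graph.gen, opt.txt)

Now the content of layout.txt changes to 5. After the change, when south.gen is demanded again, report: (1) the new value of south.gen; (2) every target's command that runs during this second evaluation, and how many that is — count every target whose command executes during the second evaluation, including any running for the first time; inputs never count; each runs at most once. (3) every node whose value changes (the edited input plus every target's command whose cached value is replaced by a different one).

south.gen now evaluates to -150.
Run set: core.gen, delta.gen, fold.gen, graph.gen, model.gen, north.gen, render.gen, schema.gen, south.gen, utils.gen (10 run).
Changed values: core.gen, delta.gen, graph.gen, layout.txt, model.gen, north.gen, render.gen, schema.gen, south.gen, utils.gen.

Initial pass — values computed on the first demand:
  render.gen = max2(7, -2) = 7
  core.gen = mul(7, -2) = -14
  schema.gen = max2(-2, 7) = 7
  graph.gen = sub(-14, 7) = -21
  delta.gen = add(-21, -2) = -23
  model.gen = add(7, -21) = -14
  fold.gen = max2(-2, -14) = -2
  utils.gen = absv(-23) = 23
  north.gen = add(23, -2) = 21
  south.gen = mul(21, -14) = -294

Second demand — change propagation:
  render.gen: re-runs because layout.txt 7->5; new result 5.
  core.gen: re-runs because render.gen 7->5; new result -10.
  schema.gen: re-runs because layout.txt 7->5; new result 5.
  graph.gen: re-runs because core.gen -14->-10; schema.gen 7->5; new result -15.
  delta.gen: re-runs because graph.gen -21->-15; new result -17.
  model.gen: re-runs because schema.gen 7->5; graph.gen -21->-15; new result -10.
  fold.gen: re-runs because model.gen -14->-10; new result -2 (unchanged).
  utils.gen: re-runs because delta.gen -23->-17; new result 17.
  north.gen: re-runs because utils.gen 23->17; new result 15.
  south.gen: re-runs because north.gen 21->15; core.gen -14->-10; new result -150.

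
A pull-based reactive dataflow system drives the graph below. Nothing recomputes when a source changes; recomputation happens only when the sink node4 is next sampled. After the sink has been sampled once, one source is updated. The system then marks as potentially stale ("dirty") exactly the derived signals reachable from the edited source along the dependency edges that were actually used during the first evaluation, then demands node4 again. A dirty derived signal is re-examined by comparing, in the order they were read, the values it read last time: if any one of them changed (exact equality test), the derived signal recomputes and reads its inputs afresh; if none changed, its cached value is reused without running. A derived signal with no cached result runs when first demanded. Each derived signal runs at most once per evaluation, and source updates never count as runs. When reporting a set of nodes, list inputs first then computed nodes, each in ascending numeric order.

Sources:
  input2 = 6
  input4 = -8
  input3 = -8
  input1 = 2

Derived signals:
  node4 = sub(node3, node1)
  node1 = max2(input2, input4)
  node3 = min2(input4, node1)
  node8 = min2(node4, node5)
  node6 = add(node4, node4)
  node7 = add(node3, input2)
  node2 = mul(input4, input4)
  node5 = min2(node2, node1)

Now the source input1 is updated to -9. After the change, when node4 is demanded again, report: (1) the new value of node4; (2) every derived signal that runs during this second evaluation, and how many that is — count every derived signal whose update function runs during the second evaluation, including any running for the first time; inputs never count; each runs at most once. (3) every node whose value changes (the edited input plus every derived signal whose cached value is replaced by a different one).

First evaluation (everything demanded from the output):
  node1 = max2(6, -8) = 6
  node3 = min2(-8, 6) = -8
  node4 = sub(-8, 6) = -14

Propagation after the edit:
  input1 feeds no computation that the output demands — nothing is marked dirty and nothing runs.

Key observation: input1 is never demanded by the output, so the edit triggers no recomputation at all.

New value of node4: -14.
Derived signals that run: none — 0 in total.
Values that change: input1.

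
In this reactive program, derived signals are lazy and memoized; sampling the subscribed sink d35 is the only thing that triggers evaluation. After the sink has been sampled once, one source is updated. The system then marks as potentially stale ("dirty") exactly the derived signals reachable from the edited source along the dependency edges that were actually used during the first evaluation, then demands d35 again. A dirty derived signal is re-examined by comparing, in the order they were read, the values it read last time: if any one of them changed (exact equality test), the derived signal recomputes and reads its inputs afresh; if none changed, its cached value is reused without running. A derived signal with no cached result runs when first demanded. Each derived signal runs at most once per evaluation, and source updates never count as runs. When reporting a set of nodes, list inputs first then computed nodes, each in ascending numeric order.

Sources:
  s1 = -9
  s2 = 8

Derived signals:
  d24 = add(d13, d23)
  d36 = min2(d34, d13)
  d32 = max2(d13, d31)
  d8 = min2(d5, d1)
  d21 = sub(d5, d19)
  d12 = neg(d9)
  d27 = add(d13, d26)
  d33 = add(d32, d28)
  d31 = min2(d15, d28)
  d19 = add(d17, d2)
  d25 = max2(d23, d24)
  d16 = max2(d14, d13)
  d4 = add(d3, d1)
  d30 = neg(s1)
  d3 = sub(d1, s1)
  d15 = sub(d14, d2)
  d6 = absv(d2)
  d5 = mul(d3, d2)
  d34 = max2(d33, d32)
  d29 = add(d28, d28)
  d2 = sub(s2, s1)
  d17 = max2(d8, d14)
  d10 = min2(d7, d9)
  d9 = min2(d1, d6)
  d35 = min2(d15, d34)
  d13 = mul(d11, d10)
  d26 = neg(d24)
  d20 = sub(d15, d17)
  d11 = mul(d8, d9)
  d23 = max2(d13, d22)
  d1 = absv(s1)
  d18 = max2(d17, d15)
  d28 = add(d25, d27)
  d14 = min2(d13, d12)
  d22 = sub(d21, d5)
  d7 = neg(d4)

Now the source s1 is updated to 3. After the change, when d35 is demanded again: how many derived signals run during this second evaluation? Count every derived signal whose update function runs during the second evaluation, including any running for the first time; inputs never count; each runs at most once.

30 derived signals run: d1, d2, d3, d4, d5, d6, d7, d8, d9, d10, d11, d12, d13, d14, d15, d17, d19, d21, d22, d23, d24, d25, d26, d27, d28, d31, d32, d33, d34, d35.

First demand of the output computes:
  d1 = absv(-9) = 9
  d2 = sub(8, -9) = 17
  d3 = sub(9, -9) = 18
  d4 = add(18, 9) = 27
  d5 = mul(18, 17) = 306
  d6 = absv(17) = 17
  d7 = neg(27) = -27
  d8 = min2(306, 9) = 9
  d9 = min2(9, 17) = 9
  d10 = min2(-27, 9) = -27
  d11 = mul(9, 9) = 81
  d12 = neg(9) = -9
  d13 = mul(81, -27) = -2187
  d14 = min2(-2187, -9) = -2187
  d15 = sub(-2187, 17) = -2204
  d17 = max2(9, -2187) = 9
  d19 = add(9, 17) = 26
  d21 = sub(306, 26) = 280
  d22 = sub(280, 306) = -26
  d23 = max2(-2187, -26) = -26
  d24 = add(-2187, -26) = -2213
  d25 = max2(-26, -2213) = -26
  d26 = neg(-2213) = 2213
  d27 = add(-2187, 2213) = 26
  d28 = add(-26, 26) = 0
  d31 = min2(-2204, 0) = -2204
  d32 = max2(-2187, -2204) = -2187
  d33 = add(-2187, 0) = -2187
  d34 = max2(-2187, -2187) = -2187
  d35 = min2(-2204, -2187) = -2204

After the edit, cleaning proceeds:
  d1: a read changed (s1 -9->3) — executes, giving 3.
  d2: a read changed (s1 -9->3) — executes, giving 5.
  d3: a read changed (d1 9->3; s1 -9->3) — executes, giving 0.
  d4: a read changed (d3 18->0; d1 9->3) — executes, giving 3.
  d5: a read changed (d3 18->0; d2 17->5) — executes, giving 0.
  d6: a read changed (d2 17->5) — executes, giving 5.
  d7: a read changed (d4 27->3) — executes, giving -3.
  d8: a read changed (d5 306->0; d1 9->3) — executes, giving 0.
  d9: a read changed (d1 9->3; d6 17->5) — executes, giving 3.
  d10: a read changed (d7 -27->-3; d9 9->3) — executes, giving -3.
  d11: a read changed (d8 9->0; d9 9->3) — executes, giving 0.
  d12: a read changed (d9 9->3) — executes, giving -3.
  d13: a read changed (d11 81->0; d10 -27->-3) — executes, giving 0.
  d14: a read changed (d13 -2187->0; d12 -9->-3) — executes, giving -3.
  d15: a read changed (d14 -2187->-3; d2 17->5) — executes, giving -8.
  d17: a read changed (d8 9->0; d14 -2187->-3) — executes, giving 0.
  d19: a read changed (d17 9->0; d2 17->5) — executes, giving 5.
  d21: a read changed (d5 306->0; d19 26->5) — executes, giving -5.
  d22: a read changed (d21 280->-5; d5 306->0) — executes, giving -5.
  d23: a read changed (d13 -2187->0; d22 -26->-5) — executes, giving 0.
  d24: a read changed (d13 -2187->0; d23 -26->0) — executes, giving 0.
  d25: a read changed (d23 -26->0; d24 -2213->0) — executes, giving 0.
  d26: a read changed (d24 -2213->0) — executes, giving 0.
  d27: a read changed (d13 -2187->0; d26 2213->0) — executes, giving 0.
  d28: a read changed (d25 -26->0; d27 26->0) — executes, giving 0 — identical to its old value.
  d31: a read changed (d15 -2204->-8) — executes, giving -8.
  d32: a read changed (d13 -2187->0; d31 -2204->-8) — executes, giving 0.
  d33: a read changed (d32 -2187->0) — executes, giving 0.
  d34: a read changed (d33 -2187->0; d32 -2187->0) — executes, giving 0.
  d35: a read changed (d15 -2204->-8; d34 -2187->0) — executes, giving -8.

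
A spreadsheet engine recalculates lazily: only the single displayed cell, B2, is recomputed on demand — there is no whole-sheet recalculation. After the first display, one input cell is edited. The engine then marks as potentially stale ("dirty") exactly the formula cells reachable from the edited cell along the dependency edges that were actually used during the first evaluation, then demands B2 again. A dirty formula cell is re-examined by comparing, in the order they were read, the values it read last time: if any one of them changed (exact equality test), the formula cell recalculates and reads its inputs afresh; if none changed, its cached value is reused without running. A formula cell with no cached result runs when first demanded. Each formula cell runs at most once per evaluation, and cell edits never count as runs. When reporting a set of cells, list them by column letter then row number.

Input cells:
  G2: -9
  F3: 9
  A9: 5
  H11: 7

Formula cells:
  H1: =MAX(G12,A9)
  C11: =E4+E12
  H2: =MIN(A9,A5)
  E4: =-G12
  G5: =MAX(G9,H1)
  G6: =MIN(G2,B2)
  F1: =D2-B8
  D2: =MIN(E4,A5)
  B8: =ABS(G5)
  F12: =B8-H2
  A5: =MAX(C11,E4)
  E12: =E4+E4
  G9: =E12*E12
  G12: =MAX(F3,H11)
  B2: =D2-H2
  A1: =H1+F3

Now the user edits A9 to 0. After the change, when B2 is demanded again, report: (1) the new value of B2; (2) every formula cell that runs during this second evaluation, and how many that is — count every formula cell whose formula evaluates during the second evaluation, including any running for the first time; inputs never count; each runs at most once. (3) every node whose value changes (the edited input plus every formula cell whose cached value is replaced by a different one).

New value of B2: 0.
Formula cells that run: H2 — 1 in total.
Values that change: A9.
Key observation: the change is absorbed at H2 — it re-runs but produces the same value, and the output's value is unchanged.

First evaluation (everything demanded from the output):
  G12 = MAX(9, 7) = 9
  E4 = -(9) = -9
  E12 = -9 + -9 = -18
  C11 = -9 + -18 = -27
  A5 = MAX(-27, -9) = -9
  D2 = MIN(-9, -9) = -9
  H2 = MIN(5, -9) = -9
  B2 = -9 - -9 = 0

Propagation after the edit:
  H2: runs — A9 5->0; result -9 (same value as before).
  B2: checked — values it read are unchanged (D2 unchanged, H2 unchanged); reused cached 0 without running.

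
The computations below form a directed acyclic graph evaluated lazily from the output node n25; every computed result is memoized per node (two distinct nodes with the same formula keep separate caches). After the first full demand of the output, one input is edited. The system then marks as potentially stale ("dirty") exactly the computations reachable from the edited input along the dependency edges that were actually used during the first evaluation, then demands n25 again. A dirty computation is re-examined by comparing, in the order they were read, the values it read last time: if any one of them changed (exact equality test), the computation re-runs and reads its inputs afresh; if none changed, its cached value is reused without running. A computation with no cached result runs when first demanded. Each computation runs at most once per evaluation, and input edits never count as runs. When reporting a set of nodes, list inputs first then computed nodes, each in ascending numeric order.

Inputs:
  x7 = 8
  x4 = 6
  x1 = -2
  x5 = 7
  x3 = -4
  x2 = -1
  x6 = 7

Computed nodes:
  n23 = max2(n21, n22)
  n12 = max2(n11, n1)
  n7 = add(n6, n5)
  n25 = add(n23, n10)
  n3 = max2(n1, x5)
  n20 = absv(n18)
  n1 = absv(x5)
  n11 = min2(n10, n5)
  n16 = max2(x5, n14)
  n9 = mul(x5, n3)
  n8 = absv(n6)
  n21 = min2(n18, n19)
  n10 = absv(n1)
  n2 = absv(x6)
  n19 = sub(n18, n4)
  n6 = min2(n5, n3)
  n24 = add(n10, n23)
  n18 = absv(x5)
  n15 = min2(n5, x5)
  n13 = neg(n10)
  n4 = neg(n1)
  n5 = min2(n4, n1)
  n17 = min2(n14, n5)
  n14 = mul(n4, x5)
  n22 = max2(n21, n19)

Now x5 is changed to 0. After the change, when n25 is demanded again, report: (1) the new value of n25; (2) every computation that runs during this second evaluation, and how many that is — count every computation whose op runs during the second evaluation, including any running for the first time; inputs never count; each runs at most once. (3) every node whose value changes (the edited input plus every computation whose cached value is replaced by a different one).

First demand of the output computes:
  n1 = absv(7) = 7
  n4 = neg(7) = -7
  n10 = absv(7) = 7
  n18 = absv(7) = 7
  n19 = sub(7, -7) = 14
  n21 = min2(7, 14) = 7
  n22 = max2(7, 14) = 14
  n23 = max2(7, 14) = 14
  n25 = add(14, 7) = 21

After the edit, cleaning proceeds:
  n1: a read changed (x5 7->0) — executes, giving 0.
  n4: a read changed (n1 7->0) — executes, giving 0.
  n10: a read changed (n1 7->0) — executes, giving 0.
  n18: a read changed (x5 7->0) — executes, giving 0.
  n19: a read changed (n18 7->0; n4 -7->0) — executes, giving 0.
  n21: a read changed (n18 7->0; n19 14->0) — executes, giving 0.
  n22: a read changed (n21 7->0; n19 14->0) — executes, giving 0.
  n23: a read changed (n21 7->0; n22 14->0) — executes, giving 0.
  n25: a read changed (n23 14->0; n10 7->0) — executes, giving 0.

Demanding n25 again yields 0.
9 computations run: n1, n4, n10, n18, n19, n21, n22, n23, n25.
The nodes whose values change: x5, n1, n4, n10, n18, n19, n21, n22, n23, n25.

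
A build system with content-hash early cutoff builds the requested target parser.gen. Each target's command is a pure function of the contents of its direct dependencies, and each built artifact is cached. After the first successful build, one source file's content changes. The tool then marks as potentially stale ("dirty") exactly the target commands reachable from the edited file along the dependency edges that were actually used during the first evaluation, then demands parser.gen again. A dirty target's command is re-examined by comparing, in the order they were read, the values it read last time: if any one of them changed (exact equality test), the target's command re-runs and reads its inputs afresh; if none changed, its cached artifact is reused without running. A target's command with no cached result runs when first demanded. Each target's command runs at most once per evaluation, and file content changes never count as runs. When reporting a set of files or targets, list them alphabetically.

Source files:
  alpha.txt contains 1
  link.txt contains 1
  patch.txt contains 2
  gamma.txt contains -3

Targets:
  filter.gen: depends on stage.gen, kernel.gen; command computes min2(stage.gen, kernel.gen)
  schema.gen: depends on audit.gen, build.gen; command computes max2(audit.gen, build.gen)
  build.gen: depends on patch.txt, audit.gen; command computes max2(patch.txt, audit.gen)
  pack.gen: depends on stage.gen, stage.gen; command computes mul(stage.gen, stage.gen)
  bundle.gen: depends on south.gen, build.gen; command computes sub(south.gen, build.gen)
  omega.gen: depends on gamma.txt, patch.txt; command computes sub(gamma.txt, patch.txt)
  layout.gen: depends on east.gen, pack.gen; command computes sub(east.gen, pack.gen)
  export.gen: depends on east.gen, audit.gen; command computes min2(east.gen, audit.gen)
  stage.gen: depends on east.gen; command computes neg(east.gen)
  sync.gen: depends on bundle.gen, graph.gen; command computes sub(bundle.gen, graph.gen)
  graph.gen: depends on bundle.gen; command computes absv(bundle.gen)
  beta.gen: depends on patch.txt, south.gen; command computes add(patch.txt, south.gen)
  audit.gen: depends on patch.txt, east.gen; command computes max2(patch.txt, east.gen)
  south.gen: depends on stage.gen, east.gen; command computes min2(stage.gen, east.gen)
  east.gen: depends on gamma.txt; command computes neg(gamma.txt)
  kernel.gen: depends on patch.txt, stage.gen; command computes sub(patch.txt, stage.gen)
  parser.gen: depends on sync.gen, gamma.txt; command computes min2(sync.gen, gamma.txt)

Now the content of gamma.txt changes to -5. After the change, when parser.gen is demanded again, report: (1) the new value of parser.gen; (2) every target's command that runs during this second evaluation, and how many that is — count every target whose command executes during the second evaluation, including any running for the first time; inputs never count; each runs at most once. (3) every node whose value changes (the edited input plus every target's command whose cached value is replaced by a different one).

New value of parser.gen: -20.
Target commands that run: audit.gen, build.gen, bundle.gen, east.gen, graph.gen, parser.gen, south.gen, stage.gen, sync.gen — 9 in total.
Values that change: audit.gen, build.gen, bundle.gen, east.gen, gamma.txt, graph.gen, parser.gen, south.gen, stage.gen, sync.gen.

First evaluation (everything demanded from the output):
  east.gen = neg(-3) = 3
  audit.gen = max2(2, 3) = 3
  build.gen = max2(2, 3) = 3
  stage.gen = neg(3) = -3
  south.gen = min2(-3, 3) = -3
  bundle.gen = sub(-3, 3) = -6
  graph.gen = absv(-6) = 6
  sync.gen = sub(-6, 6) = -12
  parser.gen = min2(-12, -3) = -12

Propagation after the edit:
  east.gen: runs — gamma.txt -3->-5; result 5.
  audit.gen: runs — east.gen 3->5; result 5.
  build.gen: runs — audit.gen 3->5; result 5.
  stage.gen: runs — east.gen 3->5; result -5.
  south.gen: runs — stage.gen -3->-5; east.gen 3->5; result -5.
  bundle.gen: runs — south.gen -3->-5; build.gen 3->5; result -10.
  graph.gen: runs — bundle.gen -6->-10; result 10.
  sync.gen: runs — bundle.gen -6->-10; graph.gen 6->10; result -20.
  parser.gen: runs — sync.gen -12->-20; gamma.txt -3->-5; result -20.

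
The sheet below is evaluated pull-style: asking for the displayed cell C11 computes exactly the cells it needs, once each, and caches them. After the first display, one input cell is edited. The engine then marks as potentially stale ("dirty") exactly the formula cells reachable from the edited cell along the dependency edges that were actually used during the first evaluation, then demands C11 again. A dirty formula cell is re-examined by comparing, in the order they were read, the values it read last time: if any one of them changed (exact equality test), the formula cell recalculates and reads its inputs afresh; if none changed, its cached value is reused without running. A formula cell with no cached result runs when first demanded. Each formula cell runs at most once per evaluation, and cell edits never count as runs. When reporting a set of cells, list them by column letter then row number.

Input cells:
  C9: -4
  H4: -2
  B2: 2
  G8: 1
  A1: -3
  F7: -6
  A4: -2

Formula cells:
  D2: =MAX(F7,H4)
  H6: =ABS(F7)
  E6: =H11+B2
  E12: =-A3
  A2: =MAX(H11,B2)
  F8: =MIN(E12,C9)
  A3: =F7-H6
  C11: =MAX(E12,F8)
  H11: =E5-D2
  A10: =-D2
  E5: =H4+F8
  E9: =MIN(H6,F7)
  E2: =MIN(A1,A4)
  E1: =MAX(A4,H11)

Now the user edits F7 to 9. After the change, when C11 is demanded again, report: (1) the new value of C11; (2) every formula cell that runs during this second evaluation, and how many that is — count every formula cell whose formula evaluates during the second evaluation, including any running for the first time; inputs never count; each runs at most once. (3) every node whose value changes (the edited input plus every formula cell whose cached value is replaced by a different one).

Demanding C11 again yields 0.
5 formula cells run: A3, C11, E12, F8, H6.
The nodes whose values change: A3, C11, E12, F7, H6.

First demand of the output computes:
  H6 = ABS(-6) = 6
  A3 = -6 - 6 = -12
  E12 = -(-12) = 12
  F8 = MIN(12, -4) = -4
  C11 = MAX(12, -4) = 12

After the edit, cleaning proceeds:
  H6: a read changed (F7 -6->9) — executes, giving 9.
  A3: a read changed (F7 -6->9; H6 6->9) — executes, giving 0.
  E12: a read changed (A3 -12->0) — executes, giving 0.
  F8: a read changed (E12 12->0) — executes, giving -4 — identical to its old value.
  C11: a read changed (E12 12->0) — executes, giving 0.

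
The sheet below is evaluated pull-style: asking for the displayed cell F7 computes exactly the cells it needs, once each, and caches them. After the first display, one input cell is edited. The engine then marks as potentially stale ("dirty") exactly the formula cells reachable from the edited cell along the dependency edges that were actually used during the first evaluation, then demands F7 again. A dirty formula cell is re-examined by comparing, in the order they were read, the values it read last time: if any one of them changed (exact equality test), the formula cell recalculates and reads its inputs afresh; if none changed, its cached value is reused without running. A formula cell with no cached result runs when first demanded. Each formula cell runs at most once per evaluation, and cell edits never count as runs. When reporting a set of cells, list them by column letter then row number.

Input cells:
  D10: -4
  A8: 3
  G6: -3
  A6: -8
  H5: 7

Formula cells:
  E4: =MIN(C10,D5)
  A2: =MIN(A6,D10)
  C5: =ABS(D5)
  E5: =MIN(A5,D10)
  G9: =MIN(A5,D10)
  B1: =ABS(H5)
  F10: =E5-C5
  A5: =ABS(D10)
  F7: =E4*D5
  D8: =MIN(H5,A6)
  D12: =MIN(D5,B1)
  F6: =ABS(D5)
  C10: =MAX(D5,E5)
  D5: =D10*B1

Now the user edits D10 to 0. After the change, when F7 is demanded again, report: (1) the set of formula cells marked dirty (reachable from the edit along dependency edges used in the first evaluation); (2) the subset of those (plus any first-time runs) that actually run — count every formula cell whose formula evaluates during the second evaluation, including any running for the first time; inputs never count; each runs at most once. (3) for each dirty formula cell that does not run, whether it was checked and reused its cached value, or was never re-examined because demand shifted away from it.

The edit dirties: A5, C10, D5, E4, E5, F7.
6 formula cells run: A5, C10, D5, E4, E5, F7.
No dirty formula cell escaped a run.

First demand of the output computes:
  A5 = ABS(-4) = 4
  B1 = ABS(7) = 7
  D5 = -4 * 7 = -28
  E5 = MIN(4, -4) = -4
  C10 = MAX(-28, -4) = -4
  E4 = MIN(-4, -28) = -28
  F7 = -28 * -28 = 784

After the edit, cleaning proceeds:
  A5: a read changed (D10 -4->0) — executes, giving 0.
  D5: a read changed (D10 -4->0) — executes, giving 0.
  E5: a read changed (A5 4->0; D10 -4->0) — executes, giving 0.
  C10: a read changed (D5 -28->0; E5 -4->0) — executes, giving 0.
  E4: a read changed (C10 -4->0; D5 -28->0) — executes, giving 0.
  F7: a read changed (E4 -28->0; D5 -28->0) — executes, giving 0.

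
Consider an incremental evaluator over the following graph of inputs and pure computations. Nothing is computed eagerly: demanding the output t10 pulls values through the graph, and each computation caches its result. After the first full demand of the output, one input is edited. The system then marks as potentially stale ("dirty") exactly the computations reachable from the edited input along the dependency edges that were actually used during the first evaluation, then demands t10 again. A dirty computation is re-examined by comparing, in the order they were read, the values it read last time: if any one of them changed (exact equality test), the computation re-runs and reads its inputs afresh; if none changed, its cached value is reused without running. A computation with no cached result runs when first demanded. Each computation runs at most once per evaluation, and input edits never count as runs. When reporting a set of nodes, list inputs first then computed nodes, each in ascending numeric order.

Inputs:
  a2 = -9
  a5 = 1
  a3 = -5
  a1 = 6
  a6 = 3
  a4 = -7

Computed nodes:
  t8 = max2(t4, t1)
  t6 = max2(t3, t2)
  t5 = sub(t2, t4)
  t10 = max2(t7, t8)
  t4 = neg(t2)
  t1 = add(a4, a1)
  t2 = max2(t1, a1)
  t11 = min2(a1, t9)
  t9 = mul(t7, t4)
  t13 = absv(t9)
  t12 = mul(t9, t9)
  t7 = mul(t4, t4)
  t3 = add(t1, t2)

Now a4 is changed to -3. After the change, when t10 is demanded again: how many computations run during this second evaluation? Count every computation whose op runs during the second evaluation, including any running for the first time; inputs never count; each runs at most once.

Run set: t1, t2, t8, t10 (4 run).
The important point: at t4 every value read last time is unchanged, so the dirty flag clears without a run.

Initial pass — values computed on the first demand:
  t1 = add(-7, 6) = -1
  t2 = max2(-1, 6) = 6
  t4 = neg(6) = -6
  t7 = mul(-6, -6) = 36
  t8 = max2(-6, -1) = -1
  t10 = max2(36, -1) = 36

Second demand — change propagation:
  t1: re-runs because a4 -7->-3; new result 3.
  t2: re-runs because t1 -1->3; new result 6 (unchanged).
  t4: re-examined; everything it read last time is the same (t2 unchanged) — cache -6 kept, no run.
  t7: re-examined; everything it read last time is the same (t4 unchanged, t4 unchanged) — cache 36 kept, no run.
  t8: re-runs because t1 -1->3; new result 3.
  t10: re-runs because t8 -1->3; new result 36 (unchanged).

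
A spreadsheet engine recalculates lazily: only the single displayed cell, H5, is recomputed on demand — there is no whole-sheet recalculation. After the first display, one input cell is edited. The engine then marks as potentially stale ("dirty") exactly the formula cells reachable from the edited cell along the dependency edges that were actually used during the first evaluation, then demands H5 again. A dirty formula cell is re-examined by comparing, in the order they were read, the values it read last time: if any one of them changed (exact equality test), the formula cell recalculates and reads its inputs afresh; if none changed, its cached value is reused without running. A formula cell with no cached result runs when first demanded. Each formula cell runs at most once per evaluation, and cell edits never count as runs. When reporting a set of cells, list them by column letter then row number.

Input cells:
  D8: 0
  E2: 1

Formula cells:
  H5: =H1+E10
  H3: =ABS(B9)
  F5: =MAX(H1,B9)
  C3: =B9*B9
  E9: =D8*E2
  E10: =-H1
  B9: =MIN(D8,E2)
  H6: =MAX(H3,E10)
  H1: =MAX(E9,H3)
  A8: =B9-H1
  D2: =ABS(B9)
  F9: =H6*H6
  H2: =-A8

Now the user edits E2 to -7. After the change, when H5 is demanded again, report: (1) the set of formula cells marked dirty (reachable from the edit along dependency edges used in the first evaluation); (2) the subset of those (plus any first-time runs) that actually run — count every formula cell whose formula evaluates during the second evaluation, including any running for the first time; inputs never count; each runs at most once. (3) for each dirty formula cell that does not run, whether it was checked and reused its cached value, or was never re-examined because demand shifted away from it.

First evaluation (everything demanded from the output):
  B9 = MIN(0, 1) = 0
  E9 = 0 * 1 = 0
  H3 = ABS(0) = 0
  H1 = MAX(0, 0) = 0
  E10 = -(0) = 0
  H5 = 0 + 0 = 0

Propagation after the edit:
  B9: runs — E2 1->-7; result -7.
  E9: runs — E2 1->-7; result 0 (same value as before).
  H3: runs — B9 0->-7; result 7.
  H1: runs — H3 0->7; result 7.
  E10: runs — H1 0->7; result -7.
  H5: runs — H1 0->7; E10 0->-7; result 0 (same value as before).

Marked dirty: B9, E9, E10, H1, H3, H5.
Formula cells that run: B9, E9, E10, H1, H3, H5 — 6 in total.
Every dirty formula cell ran.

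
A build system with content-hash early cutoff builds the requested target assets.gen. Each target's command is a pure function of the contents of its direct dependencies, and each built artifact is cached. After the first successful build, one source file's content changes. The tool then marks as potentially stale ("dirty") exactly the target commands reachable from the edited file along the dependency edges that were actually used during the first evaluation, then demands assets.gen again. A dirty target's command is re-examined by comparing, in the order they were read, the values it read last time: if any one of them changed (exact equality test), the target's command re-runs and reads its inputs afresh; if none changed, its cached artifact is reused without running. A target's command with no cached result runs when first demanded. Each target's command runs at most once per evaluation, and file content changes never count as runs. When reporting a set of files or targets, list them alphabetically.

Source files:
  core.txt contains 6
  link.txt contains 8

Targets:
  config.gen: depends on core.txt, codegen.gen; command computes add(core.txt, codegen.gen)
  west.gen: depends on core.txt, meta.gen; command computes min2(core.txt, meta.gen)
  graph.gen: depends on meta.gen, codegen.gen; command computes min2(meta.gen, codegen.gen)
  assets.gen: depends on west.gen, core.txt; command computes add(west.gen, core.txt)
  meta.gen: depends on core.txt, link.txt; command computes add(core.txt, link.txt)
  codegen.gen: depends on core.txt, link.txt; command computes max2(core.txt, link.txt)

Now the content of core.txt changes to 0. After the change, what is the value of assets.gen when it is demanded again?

New value of assets.gen: 0.

First evaluation (everything demanded from the output):
  meta.gen = add(6, 8) = 14
  west.gen = min2(6, 14) = 6
  assets.gen = add(6, 6) = 12

Propagation after the edit:
  meta.gen: runs — core.txt 6->0; result 8.
  west.gen: runs — core.txt 6->0; meta.gen 14->8; result 0.
  assets.gen: runs — west.gen 6->0; core.txt 6->0; result 0.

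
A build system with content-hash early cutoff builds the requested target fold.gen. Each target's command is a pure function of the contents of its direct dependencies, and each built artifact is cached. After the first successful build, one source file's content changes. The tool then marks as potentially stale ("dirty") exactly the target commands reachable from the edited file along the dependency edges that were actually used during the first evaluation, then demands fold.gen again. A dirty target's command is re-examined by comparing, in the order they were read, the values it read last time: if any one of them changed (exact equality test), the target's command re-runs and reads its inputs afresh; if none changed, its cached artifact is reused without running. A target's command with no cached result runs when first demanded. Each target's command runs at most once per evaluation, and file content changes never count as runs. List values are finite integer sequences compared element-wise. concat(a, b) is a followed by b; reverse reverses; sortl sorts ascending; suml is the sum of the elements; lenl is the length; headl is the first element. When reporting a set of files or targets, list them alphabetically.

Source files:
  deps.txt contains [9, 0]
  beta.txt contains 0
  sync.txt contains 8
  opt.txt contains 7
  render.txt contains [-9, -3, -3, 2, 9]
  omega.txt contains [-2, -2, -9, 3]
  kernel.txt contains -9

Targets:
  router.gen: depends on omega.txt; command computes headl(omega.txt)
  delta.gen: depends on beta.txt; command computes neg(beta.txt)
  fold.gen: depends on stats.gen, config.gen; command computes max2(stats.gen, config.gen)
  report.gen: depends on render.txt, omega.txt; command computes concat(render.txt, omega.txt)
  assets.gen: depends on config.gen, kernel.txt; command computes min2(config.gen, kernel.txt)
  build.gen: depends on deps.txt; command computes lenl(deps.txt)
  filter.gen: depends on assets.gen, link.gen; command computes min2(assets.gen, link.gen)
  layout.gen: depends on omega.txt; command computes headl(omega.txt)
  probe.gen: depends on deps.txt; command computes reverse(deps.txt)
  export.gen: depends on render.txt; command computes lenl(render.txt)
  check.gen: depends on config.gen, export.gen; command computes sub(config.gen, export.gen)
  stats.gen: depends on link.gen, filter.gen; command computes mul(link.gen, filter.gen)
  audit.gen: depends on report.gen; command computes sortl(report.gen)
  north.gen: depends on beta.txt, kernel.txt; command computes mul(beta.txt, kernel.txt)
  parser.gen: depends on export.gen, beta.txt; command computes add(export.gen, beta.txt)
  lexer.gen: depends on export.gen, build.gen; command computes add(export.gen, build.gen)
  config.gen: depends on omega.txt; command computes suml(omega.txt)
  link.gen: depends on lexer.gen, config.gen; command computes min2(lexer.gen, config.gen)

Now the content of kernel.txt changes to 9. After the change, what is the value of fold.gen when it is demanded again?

New value of fold.gen: 100.
Key observation: the change is absorbed at assets.gen — it re-runs but produces the same value, and the output's value is unchanged.

First evaluation (everything demanded from the output):
  build.gen = lenl([9, 0]) = 2
  config.gen = suml([-2, -2, -9, 3]) = -10
  assets.gen = min2(-10, -9) = -10
  export.gen = lenl([-9, -3, -3, 2, 9]) = 5
  lexer.gen = add(5, 2) = 7
  link.gen = min2(7, -10) = -10
  filter.gen = min2(-10, -10) = -10
  stats.gen = mul(-10, -10) = 100
  fold.gen = max2(100, -10) = 100

Propagation after the edit:
  assets.gen: runs — kernel.txt -9->9; result -10 (same value as before).
  filter.gen: checked — values it read are unchanged (assets.gen unchanged, link.gen unchanged); reused cached -10 without running.
  stats.gen: checked — values it read are unchanged (link.gen unchanged, filter.gen unchanged); reused cached 100 without running.
  fold.gen: checked — values it read are unchanged (stats.gen unchanged, config.gen unchanged); reused cached 100 without running.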